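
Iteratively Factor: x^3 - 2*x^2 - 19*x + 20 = (x + 4)*(x^2 - 6*x + 5) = (x - 1)*(x + 4)*(x - 5)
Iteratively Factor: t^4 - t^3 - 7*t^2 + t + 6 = (t + 1)*(t^3 - 2*t^2 - 5*t + 6) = (t + 1)*(t + 2)*(t^2 - 4*t + 3) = (t - 3)*(t + 1)*(t + 2)*(t - 1)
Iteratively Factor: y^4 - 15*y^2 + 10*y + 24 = (y + 1)*(y^3 - y^2 - 14*y + 24) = (y - 3)*(y + 1)*(y^2 + 2*y - 8) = (y - 3)*(y + 1)*(y + 4)*(y - 2)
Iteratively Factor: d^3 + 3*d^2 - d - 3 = (d - 1)*(d^2 + 4*d + 3) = (d - 1)*(d + 1)*(d + 3)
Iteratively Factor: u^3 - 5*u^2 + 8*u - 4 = (u - 2)*(u^2 - 3*u + 2) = (u - 2)^2*(u - 1)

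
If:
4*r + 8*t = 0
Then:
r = -2*t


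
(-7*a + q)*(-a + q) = 7*a^2 - 8*a*q + q^2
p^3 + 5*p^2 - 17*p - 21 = (p - 3)*(p + 1)*(p + 7)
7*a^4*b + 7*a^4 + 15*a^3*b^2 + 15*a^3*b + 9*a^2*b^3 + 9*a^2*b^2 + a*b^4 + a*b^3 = (a + b)^2*(7*a + b)*(a*b + a)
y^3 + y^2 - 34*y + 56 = (y - 4)*(y - 2)*(y + 7)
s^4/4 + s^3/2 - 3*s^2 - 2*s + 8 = (s/4 + 1/2)*(s - 2)^2*(s + 4)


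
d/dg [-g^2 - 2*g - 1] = -2*g - 2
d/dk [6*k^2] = 12*k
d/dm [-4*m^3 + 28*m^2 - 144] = 4*m*(14 - 3*m)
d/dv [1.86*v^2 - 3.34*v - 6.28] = 3.72*v - 3.34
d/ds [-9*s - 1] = -9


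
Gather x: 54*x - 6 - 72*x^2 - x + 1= -72*x^2 + 53*x - 5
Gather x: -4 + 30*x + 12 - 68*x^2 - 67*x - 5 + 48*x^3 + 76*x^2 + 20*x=48*x^3 + 8*x^2 - 17*x + 3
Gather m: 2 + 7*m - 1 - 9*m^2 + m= -9*m^2 + 8*m + 1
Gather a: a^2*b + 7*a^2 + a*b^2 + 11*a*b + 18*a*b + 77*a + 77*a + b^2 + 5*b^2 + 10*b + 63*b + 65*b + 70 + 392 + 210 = a^2*(b + 7) + a*(b^2 + 29*b + 154) + 6*b^2 + 138*b + 672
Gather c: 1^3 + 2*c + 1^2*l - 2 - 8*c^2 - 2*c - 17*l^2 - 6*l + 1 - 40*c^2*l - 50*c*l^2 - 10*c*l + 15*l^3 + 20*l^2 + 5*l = c^2*(-40*l - 8) + c*(-50*l^2 - 10*l) + 15*l^3 + 3*l^2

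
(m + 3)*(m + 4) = m^2 + 7*m + 12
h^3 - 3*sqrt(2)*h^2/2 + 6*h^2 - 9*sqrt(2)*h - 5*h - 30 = (h + 6)*(h - 5*sqrt(2)/2)*(h + sqrt(2))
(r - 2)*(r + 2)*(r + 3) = r^3 + 3*r^2 - 4*r - 12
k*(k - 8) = k^2 - 8*k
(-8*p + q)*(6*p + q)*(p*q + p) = -48*p^3*q - 48*p^3 - 2*p^2*q^2 - 2*p^2*q + p*q^3 + p*q^2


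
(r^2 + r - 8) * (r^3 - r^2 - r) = r^5 - 10*r^3 + 7*r^2 + 8*r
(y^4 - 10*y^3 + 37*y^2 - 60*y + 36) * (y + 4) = y^5 - 6*y^4 - 3*y^3 + 88*y^2 - 204*y + 144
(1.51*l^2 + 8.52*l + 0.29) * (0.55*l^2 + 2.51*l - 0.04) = 0.8305*l^4 + 8.4761*l^3 + 21.4843*l^2 + 0.3871*l - 0.0116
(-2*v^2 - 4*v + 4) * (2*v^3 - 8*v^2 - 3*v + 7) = -4*v^5 + 8*v^4 + 46*v^3 - 34*v^2 - 40*v + 28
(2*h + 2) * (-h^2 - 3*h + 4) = -2*h^3 - 8*h^2 + 2*h + 8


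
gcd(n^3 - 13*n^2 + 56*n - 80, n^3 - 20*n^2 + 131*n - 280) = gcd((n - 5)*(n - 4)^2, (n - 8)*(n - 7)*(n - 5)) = n - 5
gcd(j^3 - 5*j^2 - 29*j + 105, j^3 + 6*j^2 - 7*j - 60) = j^2 + 2*j - 15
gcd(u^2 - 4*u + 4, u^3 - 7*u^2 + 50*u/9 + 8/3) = 1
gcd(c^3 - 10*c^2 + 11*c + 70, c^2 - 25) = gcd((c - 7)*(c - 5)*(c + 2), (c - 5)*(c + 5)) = c - 5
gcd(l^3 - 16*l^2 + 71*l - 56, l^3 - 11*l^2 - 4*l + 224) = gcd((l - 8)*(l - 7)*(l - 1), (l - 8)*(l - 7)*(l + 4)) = l^2 - 15*l + 56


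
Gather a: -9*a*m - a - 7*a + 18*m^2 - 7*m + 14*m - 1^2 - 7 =a*(-9*m - 8) + 18*m^2 + 7*m - 8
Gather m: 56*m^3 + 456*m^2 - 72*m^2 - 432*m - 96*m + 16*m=56*m^3 + 384*m^2 - 512*m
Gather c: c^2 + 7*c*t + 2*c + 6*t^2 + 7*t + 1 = c^2 + c*(7*t + 2) + 6*t^2 + 7*t + 1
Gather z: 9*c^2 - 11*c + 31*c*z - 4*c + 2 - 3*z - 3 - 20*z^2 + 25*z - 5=9*c^2 - 15*c - 20*z^2 + z*(31*c + 22) - 6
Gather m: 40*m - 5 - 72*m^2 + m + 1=-72*m^2 + 41*m - 4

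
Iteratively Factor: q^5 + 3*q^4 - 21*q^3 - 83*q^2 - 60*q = (q)*(q^4 + 3*q^3 - 21*q^2 - 83*q - 60) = q*(q + 1)*(q^3 + 2*q^2 - 23*q - 60) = q*(q + 1)*(q + 4)*(q^2 - 2*q - 15) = q*(q - 5)*(q + 1)*(q + 4)*(q + 3)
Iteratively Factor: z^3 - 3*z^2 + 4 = (z - 2)*(z^2 - z - 2) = (z - 2)^2*(z + 1)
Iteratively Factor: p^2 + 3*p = (p)*(p + 3)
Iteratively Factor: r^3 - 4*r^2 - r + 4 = (r + 1)*(r^2 - 5*r + 4) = (r - 1)*(r + 1)*(r - 4)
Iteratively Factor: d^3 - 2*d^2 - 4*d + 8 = (d + 2)*(d^2 - 4*d + 4) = (d - 2)*(d + 2)*(d - 2)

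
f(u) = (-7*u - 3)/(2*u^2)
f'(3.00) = 0.50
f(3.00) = -1.33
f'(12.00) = 0.03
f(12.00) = -0.30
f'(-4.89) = 0.12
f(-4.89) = 0.65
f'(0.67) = 17.77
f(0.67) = -8.57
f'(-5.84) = 0.09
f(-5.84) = 0.56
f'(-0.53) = -7.69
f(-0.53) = 1.26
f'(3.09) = 0.47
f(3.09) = -1.29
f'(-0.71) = -1.44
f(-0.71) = 1.95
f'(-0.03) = -107222.22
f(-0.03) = -1550.00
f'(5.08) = 0.16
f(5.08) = -0.75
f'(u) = -7/(2*u^2) - (-7*u - 3)/u^3 = (7*u + 6)/(2*u^3)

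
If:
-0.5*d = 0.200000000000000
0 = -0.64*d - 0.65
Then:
No Solution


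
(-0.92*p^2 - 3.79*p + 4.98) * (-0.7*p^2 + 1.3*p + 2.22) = 0.644*p^4 + 1.457*p^3 - 10.4554*p^2 - 1.9398*p + 11.0556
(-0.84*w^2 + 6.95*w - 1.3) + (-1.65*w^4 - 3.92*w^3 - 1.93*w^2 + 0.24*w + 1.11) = -1.65*w^4 - 3.92*w^3 - 2.77*w^2 + 7.19*w - 0.19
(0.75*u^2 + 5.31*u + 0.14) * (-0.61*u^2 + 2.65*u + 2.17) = -0.4575*u^4 - 1.2516*u^3 + 15.6136*u^2 + 11.8937*u + 0.3038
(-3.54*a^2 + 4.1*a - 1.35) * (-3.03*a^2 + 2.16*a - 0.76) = 10.7262*a^4 - 20.0694*a^3 + 15.6369*a^2 - 6.032*a + 1.026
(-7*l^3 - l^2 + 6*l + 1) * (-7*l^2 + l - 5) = 49*l^5 - 8*l^3 + 4*l^2 - 29*l - 5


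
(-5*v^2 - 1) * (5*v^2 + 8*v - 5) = -25*v^4 - 40*v^3 + 20*v^2 - 8*v + 5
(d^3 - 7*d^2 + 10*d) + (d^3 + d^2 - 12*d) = 2*d^3 - 6*d^2 - 2*d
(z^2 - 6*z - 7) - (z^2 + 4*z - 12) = 5 - 10*z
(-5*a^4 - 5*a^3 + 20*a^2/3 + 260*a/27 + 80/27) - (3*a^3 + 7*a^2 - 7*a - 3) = -5*a^4 - 8*a^3 - a^2/3 + 449*a/27 + 161/27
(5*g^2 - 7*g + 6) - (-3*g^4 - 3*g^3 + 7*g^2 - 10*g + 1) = 3*g^4 + 3*g^3 - 2*g^2 + 3*g + 5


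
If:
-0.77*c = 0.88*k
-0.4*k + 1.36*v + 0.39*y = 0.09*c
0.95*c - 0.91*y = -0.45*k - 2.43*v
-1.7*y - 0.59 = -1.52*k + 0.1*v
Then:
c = -0.42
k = 0.37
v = 0.09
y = -0.02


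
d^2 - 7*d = d*(d - 7)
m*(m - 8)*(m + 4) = m^3 - 4*m^2 - 32*m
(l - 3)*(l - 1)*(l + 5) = l^3 + l^2 - 17*l + 15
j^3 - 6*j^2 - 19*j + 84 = (j - 7)*(j - 3)*(j + 4)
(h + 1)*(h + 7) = h^2 + 8*h + 7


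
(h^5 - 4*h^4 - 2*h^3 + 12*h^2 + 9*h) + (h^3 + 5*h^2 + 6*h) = h^5 - 4*h^4 - h^3 + 17*h^2 + 15*h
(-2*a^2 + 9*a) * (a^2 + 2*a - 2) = -2*a^4 + 5*a^3 + 22*a^2 - 18*a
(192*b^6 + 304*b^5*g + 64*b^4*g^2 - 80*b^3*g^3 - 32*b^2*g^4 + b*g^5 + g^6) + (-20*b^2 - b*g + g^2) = 192*b^6 + 304*b^5*g + 64*b^4*g^2 - 80*b^3*g^3 - 32*b^2*g^4 - 20*b^2 + b*g^5 - b*g + g^6 + g^2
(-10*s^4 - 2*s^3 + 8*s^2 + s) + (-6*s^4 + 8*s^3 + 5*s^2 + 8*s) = -16*s^4 + 6*s^3 + 13*s^2 + 9*s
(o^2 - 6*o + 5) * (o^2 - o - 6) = o^4 - 7*o^3 + 5*o^2 + 31*o - 30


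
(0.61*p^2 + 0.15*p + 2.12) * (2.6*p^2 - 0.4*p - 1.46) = 1.586*p^4 + 0.146*p^3 + 4.5614*p^2 - 1.067*p - 3.0952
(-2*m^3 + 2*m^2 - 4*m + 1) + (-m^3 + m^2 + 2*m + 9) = -3*m^3 + 3*m^2 - 2*m + 10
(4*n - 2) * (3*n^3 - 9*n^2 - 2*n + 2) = 12*n^4 - 42*n^3 + 10*n^2 + 12*n - 4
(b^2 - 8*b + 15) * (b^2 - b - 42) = b^4 - 9*b^3 - 19*b^2 + 321*b - 630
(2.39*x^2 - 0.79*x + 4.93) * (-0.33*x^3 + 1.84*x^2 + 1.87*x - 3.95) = -0.7887*x^5 + 4.6583*x^4 + 1.3888*x^3 - 1.8466*x^2 + 12.3396*x - 19.4735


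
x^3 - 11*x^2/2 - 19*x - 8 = (x - 8)*(x + 1/2)*(x + 2)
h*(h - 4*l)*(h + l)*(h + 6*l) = h^4 + 3*h^3*l - 22*h^2*l^2 - 24*h*l^3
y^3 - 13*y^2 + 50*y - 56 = (y - 7)*(y - 4)*(y - 2)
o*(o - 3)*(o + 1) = o^3 - 2*o^2 - 3*o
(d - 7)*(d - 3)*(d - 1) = d^3 - 11*d^2 + 31*d - 21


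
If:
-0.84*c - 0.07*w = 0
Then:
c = -0.0833333333333333*w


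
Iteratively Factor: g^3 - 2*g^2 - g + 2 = (g + 1)*(g^2 - 3*g + 2) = (g - 2)*(g + 1)*(g - 1)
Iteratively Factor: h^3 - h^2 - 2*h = (h)*(h^2 - h - 2) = h*(h - 2)*(h + 1)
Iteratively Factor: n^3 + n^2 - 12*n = (n + 4)*(n^2 - 3*n) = n*(n + 4)*(n - 3)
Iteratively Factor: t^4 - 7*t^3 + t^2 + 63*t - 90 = (t + 3)*(t^3 - 10*t^2 + 31*t - 30) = (t - 2)*(t + 3)*(t^2 - 8*t + 15) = (t - 5)*(t - 2)*(t + 3)*(t - 3)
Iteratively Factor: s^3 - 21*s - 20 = (s + 4)*(s^2 - 4*s - 5) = (s - 5)*(s + 4)*(s + 1)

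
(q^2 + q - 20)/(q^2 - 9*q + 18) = (q^2 + q - 20)/(q^2 - 9*q + 18)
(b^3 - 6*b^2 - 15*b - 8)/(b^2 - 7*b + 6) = (b^3 - 6*b^2 - 15*b - 8)/(b^2 - 7*b + 6)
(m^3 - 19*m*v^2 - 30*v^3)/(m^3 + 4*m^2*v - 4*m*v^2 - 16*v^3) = (-m^2 + 2*m*v + 15*v^2)/(-m^2 - 2*m*v + 8*v^2)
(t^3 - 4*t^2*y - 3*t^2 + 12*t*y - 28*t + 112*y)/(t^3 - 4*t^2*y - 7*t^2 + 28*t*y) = (t + 4)/t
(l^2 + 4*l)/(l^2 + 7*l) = (l + 4)/(l + 7)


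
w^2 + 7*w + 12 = (w + 3)*(w + 4)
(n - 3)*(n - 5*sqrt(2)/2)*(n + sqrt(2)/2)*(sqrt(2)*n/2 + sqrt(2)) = sqrt(2)*n^4/2 - 2*n^3 - sqrt(2)*n^3/2 - 17*sqrt(2)*n^2/4 + 2*n^2 + 5*sqrt(2)*n/4 + 12*n + 15*sqrt(2)/2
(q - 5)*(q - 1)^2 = q^3 - 7*q^2 + 11*q - 5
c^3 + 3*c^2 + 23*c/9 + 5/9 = (c + 1/3)*(c + 1)*(c + 5/3)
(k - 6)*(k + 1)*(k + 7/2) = k^3 - 3*k^2/2 - 47*k/2 - 21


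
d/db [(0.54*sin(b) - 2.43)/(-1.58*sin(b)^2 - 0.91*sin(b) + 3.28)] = (0.8532*sin(b)^2 - 7.6788*sin(b) - 0.4401)*cos(b)/(2.4964*sin(b)^4 + 2.8756*sin(b)^3 - 9.5367*sin(b)^2 - 5.9696*sin(b) + 10.7584)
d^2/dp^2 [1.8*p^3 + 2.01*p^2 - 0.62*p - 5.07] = 10.8*p + 4.02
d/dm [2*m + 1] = 2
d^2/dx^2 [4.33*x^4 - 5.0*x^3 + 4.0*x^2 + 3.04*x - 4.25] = 51.96*x^2 - 30.0*x + 8.0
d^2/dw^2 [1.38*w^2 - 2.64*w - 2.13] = 2.76000000000000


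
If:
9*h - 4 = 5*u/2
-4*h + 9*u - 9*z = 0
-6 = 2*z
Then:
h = -63/142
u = -227/71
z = -3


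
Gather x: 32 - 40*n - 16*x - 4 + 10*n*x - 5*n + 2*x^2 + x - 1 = -45*n + 2*x^2 + x*(10*n - 15) + 27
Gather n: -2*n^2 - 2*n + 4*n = -2*n^2 + 2*n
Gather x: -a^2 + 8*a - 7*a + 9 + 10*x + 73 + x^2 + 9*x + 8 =-a^2 + a + x^2 + 19*x + 90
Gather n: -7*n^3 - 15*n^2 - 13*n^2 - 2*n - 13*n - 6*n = -7*n^3 - 28*n^2 - 21*n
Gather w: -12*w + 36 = 36 - 12*w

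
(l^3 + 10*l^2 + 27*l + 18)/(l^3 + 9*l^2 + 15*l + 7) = (l^2 + 9*l + 18)/(l^2 + 8*l + 7)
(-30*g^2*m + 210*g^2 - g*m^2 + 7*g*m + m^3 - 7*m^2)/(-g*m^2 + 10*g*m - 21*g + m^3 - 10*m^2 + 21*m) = (30*g^2 + g*m - m^2)/(g*m - 3*g - m^2 + 3*m)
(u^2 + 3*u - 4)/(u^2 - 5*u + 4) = (u + 4)/(u - 4)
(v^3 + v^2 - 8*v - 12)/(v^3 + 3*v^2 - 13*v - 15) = (v^2 + 4*v + 4)/(v^2 + 6*v + 5)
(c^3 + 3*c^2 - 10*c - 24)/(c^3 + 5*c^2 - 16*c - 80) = (c^2 - c - 6)/(c^2 + c - 20)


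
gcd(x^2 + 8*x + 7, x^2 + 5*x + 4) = x + 1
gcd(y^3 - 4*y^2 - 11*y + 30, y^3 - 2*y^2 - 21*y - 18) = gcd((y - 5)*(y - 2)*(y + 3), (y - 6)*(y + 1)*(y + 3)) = y + 3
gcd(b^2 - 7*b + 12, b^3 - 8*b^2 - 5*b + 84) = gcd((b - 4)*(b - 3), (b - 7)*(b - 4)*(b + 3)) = b - 4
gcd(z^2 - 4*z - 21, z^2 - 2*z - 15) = z + 3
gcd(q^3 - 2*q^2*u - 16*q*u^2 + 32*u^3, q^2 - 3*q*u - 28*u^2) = q + 4*u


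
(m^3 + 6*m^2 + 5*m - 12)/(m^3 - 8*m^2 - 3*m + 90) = (m^2 + 3*m - 4)/(m^2 - 11*m + 30)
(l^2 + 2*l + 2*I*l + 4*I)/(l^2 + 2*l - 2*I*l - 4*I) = (l + 2*I)/(l - 2*I)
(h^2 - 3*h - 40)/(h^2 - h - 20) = (-h^2 + 3*h + 40)/(-h^2 + h + 20)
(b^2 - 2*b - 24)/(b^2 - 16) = (b - 6)/(b - 4)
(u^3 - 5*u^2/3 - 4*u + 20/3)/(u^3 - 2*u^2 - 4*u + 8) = (u - 5/3)/(u - 2)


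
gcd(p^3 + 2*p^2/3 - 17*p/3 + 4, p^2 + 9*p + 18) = p + 3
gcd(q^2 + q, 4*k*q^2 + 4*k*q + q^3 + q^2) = q^2 + q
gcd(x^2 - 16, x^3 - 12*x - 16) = x - 4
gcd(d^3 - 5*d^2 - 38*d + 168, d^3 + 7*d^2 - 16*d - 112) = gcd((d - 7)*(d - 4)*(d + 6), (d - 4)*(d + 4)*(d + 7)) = d - 4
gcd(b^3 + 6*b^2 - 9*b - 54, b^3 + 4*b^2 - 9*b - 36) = b^2 - 9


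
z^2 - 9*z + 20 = (z - 5)*(z - 4)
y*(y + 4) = y^2 + 4*y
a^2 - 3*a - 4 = (a - 4)*(a + 1)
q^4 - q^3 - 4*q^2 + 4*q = q*(q - 2)*(q - 1)*(q + 2)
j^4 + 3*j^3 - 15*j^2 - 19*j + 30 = (j - 3)*(j - 1)*(j + 2)*(j + 5)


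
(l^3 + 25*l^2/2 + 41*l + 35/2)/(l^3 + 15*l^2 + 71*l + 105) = (l + 1/2)/(l + 3)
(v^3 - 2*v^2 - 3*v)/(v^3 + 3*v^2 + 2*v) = (v - 3)/(v + 2)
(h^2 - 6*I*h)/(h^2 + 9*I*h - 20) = h*(h - 6*I)/(h^2 + 9*I*h - 20)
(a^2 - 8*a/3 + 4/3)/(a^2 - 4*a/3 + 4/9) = 3*(a - 2)/(3*a - 2)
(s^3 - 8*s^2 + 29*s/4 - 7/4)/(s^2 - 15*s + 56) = (s^2 - s + 1/4)/(s - 8)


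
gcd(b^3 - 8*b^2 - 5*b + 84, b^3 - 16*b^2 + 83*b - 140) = b^2 - 11*b + 28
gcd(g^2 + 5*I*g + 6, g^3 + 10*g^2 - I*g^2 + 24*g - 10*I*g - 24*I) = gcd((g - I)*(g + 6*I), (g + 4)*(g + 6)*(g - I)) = g - I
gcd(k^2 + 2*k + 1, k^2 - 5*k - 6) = k + 1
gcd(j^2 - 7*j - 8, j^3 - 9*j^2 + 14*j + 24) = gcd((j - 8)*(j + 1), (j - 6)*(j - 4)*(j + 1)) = j + 1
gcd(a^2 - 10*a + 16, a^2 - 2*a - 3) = 1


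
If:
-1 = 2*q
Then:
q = -1/2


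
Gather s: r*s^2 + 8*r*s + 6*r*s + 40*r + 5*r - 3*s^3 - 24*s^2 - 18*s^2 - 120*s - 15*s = 45*r - 3*s^3 + s^2*(r - 42) + s*(14*r - 135)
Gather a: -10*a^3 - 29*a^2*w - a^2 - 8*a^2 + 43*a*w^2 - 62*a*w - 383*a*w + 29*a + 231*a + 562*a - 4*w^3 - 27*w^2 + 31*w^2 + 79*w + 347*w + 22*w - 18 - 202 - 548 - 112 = -10*a^3 + a^2*(-29*w - 9) + a*(43*w^2 - 445*w + 822) - 4*w^3 + 4*w^2 + 448*w - 880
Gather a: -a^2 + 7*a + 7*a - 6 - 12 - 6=-a^2 + 14*a - 24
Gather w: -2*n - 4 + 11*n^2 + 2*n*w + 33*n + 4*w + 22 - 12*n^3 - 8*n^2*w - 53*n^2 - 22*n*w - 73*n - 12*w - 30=-12*n^3 - 42*n^2 - 42*n + w*(-8*n^2 - 20*n - 8) - 12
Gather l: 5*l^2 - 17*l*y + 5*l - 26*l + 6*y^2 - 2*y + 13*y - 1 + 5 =5*l^2 + l*(-17*y - 21) + 6*y^2 + 11*y + 4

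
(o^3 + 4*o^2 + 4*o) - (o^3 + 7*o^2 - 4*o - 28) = -3*o^2 + 8*o + 28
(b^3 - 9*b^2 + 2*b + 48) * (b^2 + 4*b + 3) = b^5 - 5*b^4 - 31*b^3 + 29*b^2 + 198*b + 144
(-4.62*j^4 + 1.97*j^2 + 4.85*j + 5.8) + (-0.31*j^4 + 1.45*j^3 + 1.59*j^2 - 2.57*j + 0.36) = -4.93*j^4 + 1.45*j^3 + 3.56*j^2 + 2.28*j + 6.16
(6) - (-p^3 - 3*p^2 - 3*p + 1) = p^3 + 3*p^2 + 3*p + 5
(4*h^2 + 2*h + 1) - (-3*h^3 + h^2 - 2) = 3*h^3 + 3*h^2 + 2*h + 3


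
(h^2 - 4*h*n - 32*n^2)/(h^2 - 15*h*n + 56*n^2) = (h + 4*n)/(h - 7*n)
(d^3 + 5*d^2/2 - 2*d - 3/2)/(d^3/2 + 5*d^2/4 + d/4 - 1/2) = 2*(2*d^3 + 5*d^2 - 4*d - 3)/(2*d^3 + 5*d^2 + d - 2)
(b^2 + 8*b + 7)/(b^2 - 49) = (b + 1)/(b - 7)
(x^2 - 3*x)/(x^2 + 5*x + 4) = x*(x - 3)/(x^2 + 5*x + 4)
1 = 1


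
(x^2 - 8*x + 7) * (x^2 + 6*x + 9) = x^4 - 2*x^3 - 32*x^2 - 30*x + 63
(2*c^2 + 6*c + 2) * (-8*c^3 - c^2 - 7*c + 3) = -16*c^5 - 50*c^4 - 36*c^3 - 38*c^2 + 4*c + 6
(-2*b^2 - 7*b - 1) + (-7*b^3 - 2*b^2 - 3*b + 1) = -7*b^3 - 4*b^2 - 10*b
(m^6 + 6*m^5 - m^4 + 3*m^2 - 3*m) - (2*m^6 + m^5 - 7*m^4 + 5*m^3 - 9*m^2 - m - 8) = -m^6 + 5*m^5 + 6*m^4 - 5*m^3 + 12*m^2 - 2*m + 8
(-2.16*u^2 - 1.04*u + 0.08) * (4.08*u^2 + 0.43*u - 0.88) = -8.8128*u^4 - 5.172*u^3 + 1.78*u^2 + 0.9496*u - 0.0704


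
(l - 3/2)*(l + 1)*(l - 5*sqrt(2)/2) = l^3 - 5*sqrt(2)*l^2/2 - l^2/2 - 3*l/2 + 5*sqrt(2)*l/4 + 15*sqrt(2)/4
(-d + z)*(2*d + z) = -2*d^2 + d*z + z^2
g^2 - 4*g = g*(g - 4)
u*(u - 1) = u^2 - u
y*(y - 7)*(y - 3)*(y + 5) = y^4 - 5*y^3 - 29*y^2 + 105*y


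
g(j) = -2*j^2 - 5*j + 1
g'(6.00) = -29.00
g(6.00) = -101.00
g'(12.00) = -53.00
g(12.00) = -347.00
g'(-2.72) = 5.88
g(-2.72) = -0.20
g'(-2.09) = 3.36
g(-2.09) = 2.71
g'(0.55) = -7.20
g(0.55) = -2.36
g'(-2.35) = 4.40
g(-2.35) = 1.70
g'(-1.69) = 1.76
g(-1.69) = 3.74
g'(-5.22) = 15.88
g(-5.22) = -27.40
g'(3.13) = -17.52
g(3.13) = -34.24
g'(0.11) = -5.44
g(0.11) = 0.43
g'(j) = -4*j - 5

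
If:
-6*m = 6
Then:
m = -1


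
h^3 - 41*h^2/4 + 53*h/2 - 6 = (h - 6)*(h - 4)*(h - 1/4)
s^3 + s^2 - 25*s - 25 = (s - 5)*(s + 1)*(s + 5)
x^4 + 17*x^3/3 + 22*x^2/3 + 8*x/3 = x*(x + 2/3)*(x + 1)*(x + 4)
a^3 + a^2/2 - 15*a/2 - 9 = (a - 3)*(a + 3/2)*(a + 2)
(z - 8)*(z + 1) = z^2 - 7*z - 8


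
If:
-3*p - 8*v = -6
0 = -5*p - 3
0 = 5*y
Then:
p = -3/5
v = 39/40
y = 0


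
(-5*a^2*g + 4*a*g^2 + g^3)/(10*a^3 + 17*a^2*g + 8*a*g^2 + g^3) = g*(-a + g)/(2*a^2 + 3*a*g + g^2)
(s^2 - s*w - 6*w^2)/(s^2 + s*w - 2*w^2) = (s - 3*w)/(s - w)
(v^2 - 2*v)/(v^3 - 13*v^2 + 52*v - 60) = v/(v^2 - 11*v + 30)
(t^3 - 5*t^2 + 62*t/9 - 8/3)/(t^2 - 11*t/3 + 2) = t - 4/3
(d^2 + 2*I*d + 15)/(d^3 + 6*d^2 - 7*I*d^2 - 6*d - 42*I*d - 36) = (d^2 + 2*I*d + 15)/(d^3 + d^2*(6 - 7*I) + d*(-6 - 42*I) - 36)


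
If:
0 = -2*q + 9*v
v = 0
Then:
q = 0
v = 0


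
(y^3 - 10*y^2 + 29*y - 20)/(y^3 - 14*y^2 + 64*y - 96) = (y^2 - 6*y + 5)/(y^2 - 10*y + 24)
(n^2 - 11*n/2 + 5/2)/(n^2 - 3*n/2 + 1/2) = (n - 5)/(n - 1)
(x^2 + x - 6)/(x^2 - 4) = (x + 3)/(x + 2)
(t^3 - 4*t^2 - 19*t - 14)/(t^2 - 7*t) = t + 3 + 2/t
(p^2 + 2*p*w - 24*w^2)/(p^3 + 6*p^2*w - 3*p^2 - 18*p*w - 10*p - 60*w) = (p - 4*w)/(p^2 - 3*p - 10)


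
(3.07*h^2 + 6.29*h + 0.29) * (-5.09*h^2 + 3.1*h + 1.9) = -15.6263*h^4 - 22.4991*h^3 + 23.8559*h^2 + 12.85*h + 0.551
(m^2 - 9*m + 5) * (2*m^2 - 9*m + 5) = 2*m^4 - 27*m^3 + 96*m^2 - 90*m + 25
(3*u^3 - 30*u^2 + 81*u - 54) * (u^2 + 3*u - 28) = 3*u^5 - 21*u^4 - 93*u^3 + 1029*u^2 - 2430*u + 1512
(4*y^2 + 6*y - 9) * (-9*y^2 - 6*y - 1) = -36*y^4 - 78*y^3 + 41*y^2 + 48*y + 9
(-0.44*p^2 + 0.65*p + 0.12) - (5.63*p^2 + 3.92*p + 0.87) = -6.07*p^2 - 3.27*p - 0.75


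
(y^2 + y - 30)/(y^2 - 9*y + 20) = (y + 6)/(y - 4)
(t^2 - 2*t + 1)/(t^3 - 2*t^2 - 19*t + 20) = (t - 1)/(t^2 - t - 20)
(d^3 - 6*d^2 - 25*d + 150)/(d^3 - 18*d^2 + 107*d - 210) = (d + 5)/(d - 7)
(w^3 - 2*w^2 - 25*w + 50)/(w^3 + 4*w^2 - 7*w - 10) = (w - 5)/(w + 1)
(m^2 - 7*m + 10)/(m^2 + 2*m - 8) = (m - 5)/(m + 4)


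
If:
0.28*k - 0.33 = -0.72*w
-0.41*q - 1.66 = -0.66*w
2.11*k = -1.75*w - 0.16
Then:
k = -0.67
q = -2.89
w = 0.72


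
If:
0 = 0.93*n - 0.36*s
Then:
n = 0.387096774193548*s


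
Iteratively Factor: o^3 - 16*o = (o + 4)*(o^2 - 4*o) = (o - 4)*(o + 4)*(o)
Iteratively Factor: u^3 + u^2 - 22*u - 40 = (u + 4)*(u^2 - 3*u - 10) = (u - 5)*(u + 4)*(u + 2)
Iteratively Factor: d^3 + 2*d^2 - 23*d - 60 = (d + 3)*(d^2 - d - 20) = (d + 3)*(d + 4)*(d - 5)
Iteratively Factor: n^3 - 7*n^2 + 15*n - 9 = (n - 3)*(n^2 - 4*n + 3) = (n - 3)^2*(n - 1)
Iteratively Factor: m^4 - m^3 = (m - 1)*(m^3) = m*(m - 1)*(m^2) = m^2*(m - 1)*(m)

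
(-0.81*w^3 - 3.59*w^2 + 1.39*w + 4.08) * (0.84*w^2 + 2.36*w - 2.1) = -0.6804*w^5 - 4.9272*w^4 - 5.6038*w^3 + 14.2466*w^2 + 6.7098*w - 8.568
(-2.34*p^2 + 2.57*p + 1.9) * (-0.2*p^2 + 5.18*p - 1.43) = 0.468*p^4 - 12.6352*p^3 + 16.2788*p^2 + 6.1669*p - 2.717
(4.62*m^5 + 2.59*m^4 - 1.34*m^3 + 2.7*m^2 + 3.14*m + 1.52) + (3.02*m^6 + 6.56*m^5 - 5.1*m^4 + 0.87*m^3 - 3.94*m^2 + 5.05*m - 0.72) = 3.02*m^6 + 11.18*m^5 - 2.51*m^4 - 0.47*m^3 - 1.24*m^2 + 8.19*m + 0.8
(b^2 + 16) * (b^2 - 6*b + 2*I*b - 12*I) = b^4 - 6*b^3 + 2*I*b^3 + 16*b^2 - 12*I*b^2 - 96*b + 32*I*b - 192*I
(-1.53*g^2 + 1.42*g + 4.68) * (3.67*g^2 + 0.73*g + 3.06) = -5.6151*g^4 + 4.0945*g^3 + 13.5304*g^2 + 7.7616*g + 14.3208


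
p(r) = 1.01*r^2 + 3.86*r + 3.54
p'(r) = 2.02*r + 3.86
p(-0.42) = 2.10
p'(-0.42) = 3.01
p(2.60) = 20.40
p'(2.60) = 9.11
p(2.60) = 20.40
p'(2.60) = 9.11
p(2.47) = 19.24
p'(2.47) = 8.85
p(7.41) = 87.60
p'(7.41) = 18.83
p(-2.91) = 0.86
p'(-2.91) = -2.02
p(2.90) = 23.23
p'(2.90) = 9.72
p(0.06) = 3.78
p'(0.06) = 3.98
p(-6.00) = 16.74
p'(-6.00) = -8.26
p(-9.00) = 50.61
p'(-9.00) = -14.32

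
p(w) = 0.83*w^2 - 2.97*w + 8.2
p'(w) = 1.66*w - 2.97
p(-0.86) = 11.37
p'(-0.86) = -4.40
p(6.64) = 25.07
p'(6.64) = 8.05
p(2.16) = 5.66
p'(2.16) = 0.62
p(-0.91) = 11.59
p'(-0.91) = -4.48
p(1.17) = 5.86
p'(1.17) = -1.03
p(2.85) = 6.48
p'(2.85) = 1.76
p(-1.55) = 14.80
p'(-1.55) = -5.54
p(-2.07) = 17.90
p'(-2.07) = -6.41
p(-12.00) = 163.36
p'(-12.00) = -22.89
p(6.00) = 20.26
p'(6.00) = 6.99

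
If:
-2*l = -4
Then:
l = 2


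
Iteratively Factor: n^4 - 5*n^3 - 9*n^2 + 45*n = (n - 5)*(n^3 - 9*n) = n*(n - 5)*(n^2 - 9) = n*(n - 5)*(n + 3)*(n - 3)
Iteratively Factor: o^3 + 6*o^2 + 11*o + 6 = (o + 3)*(o^2 + 3*o + 2) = (o + 1)*(o + 3)*(o + 2)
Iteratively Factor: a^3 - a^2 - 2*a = (a)*(a^2 - a - 2) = a*(a - 2)*(a + 1)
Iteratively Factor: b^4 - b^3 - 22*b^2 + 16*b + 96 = (b + 4)*(b^3 - 5*b^2 - 2*b + 24) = (b + 2)*(b + 4)*(b^2 - 7*b + 12) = (b - 3)*(b + 2)*(b + 4)*(b - 4)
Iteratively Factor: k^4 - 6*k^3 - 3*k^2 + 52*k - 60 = (k - 2)*(k^3 - 4*k^2 - 11*k + 30) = (k - 5)*(k - 2)*(k^2 + k - 6) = (k - 5)*(k - 2)^2*(k + 3)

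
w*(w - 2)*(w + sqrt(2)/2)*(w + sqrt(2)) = w^4 - 2*w^3 + 3*sqrt(2)*w^3/2 - 3*sqrt(2)*w^2 + w^2 - 2*w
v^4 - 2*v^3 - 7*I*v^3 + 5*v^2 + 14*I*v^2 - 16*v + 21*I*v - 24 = (v - 3)*(v + 1)*(v - 8*I)*(v + I)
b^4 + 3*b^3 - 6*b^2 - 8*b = b*(b - 2)*(b + 1)*(b + 4)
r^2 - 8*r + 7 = (r - 7)*(r - 1)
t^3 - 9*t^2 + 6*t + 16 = (t - 8)*(t - 2)*(t + 1)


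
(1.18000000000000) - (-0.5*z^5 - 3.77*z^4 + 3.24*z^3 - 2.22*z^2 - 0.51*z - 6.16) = 0.5*z^5 + 3.77*z^4 - 3.24*z^3 + 2.22*z^2 + 0.51*z + 7.34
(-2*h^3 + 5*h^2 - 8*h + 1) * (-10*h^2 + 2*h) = 20*h^5 - 54*h^4 + 90*h^3 - 26*h^2 + 2*h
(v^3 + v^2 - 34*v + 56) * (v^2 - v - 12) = v^5 - 47*v^3 + 78*v^2 + 352*v - 672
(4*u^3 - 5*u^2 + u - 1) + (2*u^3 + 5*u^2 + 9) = 6*u^3 + u + 8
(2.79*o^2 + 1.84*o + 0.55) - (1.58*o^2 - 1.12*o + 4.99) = 1.21*o^2 + 2.96*o - 4.44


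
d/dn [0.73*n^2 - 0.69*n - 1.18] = 1.46*n - 0.69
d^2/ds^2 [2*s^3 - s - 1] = 12*s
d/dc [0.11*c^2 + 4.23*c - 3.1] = 0.22*c + 4.23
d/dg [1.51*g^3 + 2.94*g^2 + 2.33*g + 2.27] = 4.53*g^2 + 5.88*g + 2.33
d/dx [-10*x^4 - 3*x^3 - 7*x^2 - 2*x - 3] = -40*x^3 - 9*x^2 - 14*x - 2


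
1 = 1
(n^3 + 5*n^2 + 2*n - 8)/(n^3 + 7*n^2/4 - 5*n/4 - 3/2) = 4*(n + 4)/(4*n + 3)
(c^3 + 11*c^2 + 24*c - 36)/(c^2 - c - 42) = (c^2 + 5*c - 6)/(c - 7)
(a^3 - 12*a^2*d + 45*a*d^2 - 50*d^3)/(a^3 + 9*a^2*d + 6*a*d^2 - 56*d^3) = (a^2 - 10*a*d + 25*d^2)/(a^2 + 11*a*d + 28*d^2)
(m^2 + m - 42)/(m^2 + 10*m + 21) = (m - 6)/(m + 3)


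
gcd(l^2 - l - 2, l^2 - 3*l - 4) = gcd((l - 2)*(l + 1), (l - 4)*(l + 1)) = l + 1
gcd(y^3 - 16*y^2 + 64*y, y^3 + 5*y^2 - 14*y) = y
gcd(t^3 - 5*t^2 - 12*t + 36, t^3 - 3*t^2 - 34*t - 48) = t + 3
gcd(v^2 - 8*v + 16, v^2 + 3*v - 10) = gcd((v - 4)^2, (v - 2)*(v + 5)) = 1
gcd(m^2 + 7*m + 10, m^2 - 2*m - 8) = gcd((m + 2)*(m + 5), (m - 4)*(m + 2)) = m + 2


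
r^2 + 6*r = r*(r + 6)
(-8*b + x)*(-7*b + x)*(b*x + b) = 56*b^3*x + 56*b^3 - 15*b^2*x^2 - 15*b^2*x + b*x^3 + b*x^2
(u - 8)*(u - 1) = u^2 - 9*u + 8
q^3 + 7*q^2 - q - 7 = (q - 1)*(q + 1)*(q + 7)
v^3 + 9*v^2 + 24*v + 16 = (v + 1)*(v + 4)^2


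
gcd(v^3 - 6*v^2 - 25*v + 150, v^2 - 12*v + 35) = v - 5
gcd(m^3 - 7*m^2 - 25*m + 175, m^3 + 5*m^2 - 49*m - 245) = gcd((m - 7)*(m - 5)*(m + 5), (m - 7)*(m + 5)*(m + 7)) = m^2 - 2*m - 35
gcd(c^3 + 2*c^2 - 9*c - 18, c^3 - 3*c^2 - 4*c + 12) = c^2 - c - 6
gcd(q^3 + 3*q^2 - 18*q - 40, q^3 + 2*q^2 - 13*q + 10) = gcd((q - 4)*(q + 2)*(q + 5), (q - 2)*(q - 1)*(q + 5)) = q + 5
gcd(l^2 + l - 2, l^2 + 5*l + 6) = l + 2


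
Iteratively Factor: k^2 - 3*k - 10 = (k - 5)*(k + 2)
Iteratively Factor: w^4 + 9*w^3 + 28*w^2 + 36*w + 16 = (w + 1)*(w^3 + 8*w^2 + 20*w + 16) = (w + 1)*(w + 2)*(w^2 + 6*w + 8) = (w + 1)*(w + 2)^2*(w + 4)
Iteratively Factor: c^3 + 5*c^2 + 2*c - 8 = (c + 2)*(c^2 + 3*c - 4) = (c - 1)*(c + 2)*(c + 4)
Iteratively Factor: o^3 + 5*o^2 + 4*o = (o)*(o^2 + 5*o + 4) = o*(o + 4)*(o + 1)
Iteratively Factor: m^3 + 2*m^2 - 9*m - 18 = (m + 2)*(m^2 - 9) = (m - 3)*(m + 2)*(m + 3)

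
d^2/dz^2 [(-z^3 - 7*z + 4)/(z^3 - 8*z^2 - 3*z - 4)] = 4*(-4*z^6 - 15*z^5 + 84*z^4 - 351*z^3 + 264*z^2 + 480*z - 4)/(z^9 - 24*z^8 + 183*z^7 - 380*z^6 - 357*z^5 - 912*z^4 - 555*z^3 - 492*z^2 - 144*z - 64)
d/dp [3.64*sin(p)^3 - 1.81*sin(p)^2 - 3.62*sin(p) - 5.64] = (10.92*sin(p)^2 - 3.62*sin(p) - 3.62)*cos(p)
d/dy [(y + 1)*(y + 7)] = 2*y + 8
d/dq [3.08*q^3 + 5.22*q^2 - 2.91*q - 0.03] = 9.24*q^2 + 10.44*q - 2.91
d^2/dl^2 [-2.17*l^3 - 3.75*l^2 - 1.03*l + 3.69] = -13.02*l - 7.5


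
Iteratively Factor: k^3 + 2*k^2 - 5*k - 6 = (k - 2)*(k^2 + 4*k + 3) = (k - 2)*(k + 3)*(k + 1)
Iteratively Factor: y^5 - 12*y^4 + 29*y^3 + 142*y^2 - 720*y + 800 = (y - 2)*(y^4 - 10*y^3 + 9*y^2 + 160*y - 400) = (y - 4)*(y - 2)*(y^3 - 6*y^2 - 15*y + 100) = (y - 4)*(y - 2)*(y + 4)*(y^2 - 10*y + 25) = (y - 5)*(y - 4)*(y - 2)*(y + 4)*(y - 5)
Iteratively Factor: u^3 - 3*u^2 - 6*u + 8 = (u - 1)*(u^2 - 2*u - 8) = (u - 4)*(u - 1)*(u + 2)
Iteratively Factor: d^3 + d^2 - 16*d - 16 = (d - 4)*(d^2 + 5*d + 4) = (d - 4)*(d + 4)*(d + 1)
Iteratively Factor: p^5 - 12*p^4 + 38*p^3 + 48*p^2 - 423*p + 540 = (p + 3)*(p^4 - 15*p^3 + 83*p^2 - 201*p + 180) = (p - 5)*(p + 3)*(p^3 - 10*p^2 + 33*p - 36) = (p - 5)*(p - 3)*(p + 3)*(p^2 - 7*p + 12) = (p - 5)*(p - 4)*(p - 3)*(p + 3)*(p - 3)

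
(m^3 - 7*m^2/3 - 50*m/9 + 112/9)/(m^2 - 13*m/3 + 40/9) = (3*m^2 + m - 14)/(3*m - 5)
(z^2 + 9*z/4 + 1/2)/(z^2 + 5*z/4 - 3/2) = (4*z + 1)/(4*z - 3)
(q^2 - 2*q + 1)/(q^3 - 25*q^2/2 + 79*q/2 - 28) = 2*(q - 1)/(2*q^2 - 23*q + 56)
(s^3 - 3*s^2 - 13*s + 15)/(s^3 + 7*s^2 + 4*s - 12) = (s^2 - 2*s - 15)/(s^2 + 8*s + 12)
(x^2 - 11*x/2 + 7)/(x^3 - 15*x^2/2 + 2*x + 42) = (x - 2)/(x^2 - 4*x - 12)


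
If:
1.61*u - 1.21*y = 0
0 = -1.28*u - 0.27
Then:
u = -0.21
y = -0.28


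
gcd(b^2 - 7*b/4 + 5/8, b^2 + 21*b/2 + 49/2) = 1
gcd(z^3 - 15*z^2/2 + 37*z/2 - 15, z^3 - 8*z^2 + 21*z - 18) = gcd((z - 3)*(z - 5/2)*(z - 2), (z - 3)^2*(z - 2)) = z^2 - 5*z + 6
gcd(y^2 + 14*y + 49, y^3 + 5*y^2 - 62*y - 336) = y + 7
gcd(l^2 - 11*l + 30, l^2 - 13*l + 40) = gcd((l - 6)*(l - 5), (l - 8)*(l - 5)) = l - 5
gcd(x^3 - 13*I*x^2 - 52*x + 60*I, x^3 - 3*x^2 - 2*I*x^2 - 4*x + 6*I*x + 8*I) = x - 2*I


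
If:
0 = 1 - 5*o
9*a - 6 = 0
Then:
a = 2/3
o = 1/5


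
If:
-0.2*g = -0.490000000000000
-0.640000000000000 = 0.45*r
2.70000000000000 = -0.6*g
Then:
No Solution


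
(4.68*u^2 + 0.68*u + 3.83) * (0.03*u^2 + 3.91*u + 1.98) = 0.1404*u^4 + 18.3192*u^3 + 12.0401*u^2 + 16.3217*u + 7.5834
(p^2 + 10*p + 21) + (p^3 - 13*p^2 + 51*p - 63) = p^3 - 12*p^2 + 61*p - 42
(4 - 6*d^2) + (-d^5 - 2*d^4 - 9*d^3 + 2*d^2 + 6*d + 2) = -d^5 - 2*d^4 - 9*d^3 - 4*d^2 + 6*d + 6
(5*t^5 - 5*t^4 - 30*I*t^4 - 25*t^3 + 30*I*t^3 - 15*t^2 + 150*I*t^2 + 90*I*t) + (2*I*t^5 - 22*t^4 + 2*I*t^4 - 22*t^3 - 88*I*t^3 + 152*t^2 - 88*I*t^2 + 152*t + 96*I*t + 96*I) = 5*t^5 + 2*I*t^5 - 27*t^4 - 28*I*t^4 - 47*t^3 - 58*I*t^3 + 137*t^2 + 62*I*t^2 + 152*t + 186*I*t + 96*I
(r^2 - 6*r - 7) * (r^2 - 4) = r^4 - 6*r^3 - 11*r^2 + 24*r + 28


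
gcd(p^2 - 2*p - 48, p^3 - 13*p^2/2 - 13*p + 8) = p - 8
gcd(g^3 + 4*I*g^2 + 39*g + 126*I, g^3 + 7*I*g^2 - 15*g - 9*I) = g + 3*I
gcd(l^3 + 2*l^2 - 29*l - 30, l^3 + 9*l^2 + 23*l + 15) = l + 1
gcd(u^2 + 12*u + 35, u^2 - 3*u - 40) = u + 5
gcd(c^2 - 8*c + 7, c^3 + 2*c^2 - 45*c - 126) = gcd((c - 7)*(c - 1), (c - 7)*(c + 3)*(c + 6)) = c - 7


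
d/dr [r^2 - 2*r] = 2*r - 2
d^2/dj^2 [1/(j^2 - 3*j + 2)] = 2*(-j^2 + 3*j + (2*j - 3)^2 - 2)/(j^2 - 3*j + 2)^3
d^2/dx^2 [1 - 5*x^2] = -10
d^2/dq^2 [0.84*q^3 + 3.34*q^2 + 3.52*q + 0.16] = 5.04*q + 6.68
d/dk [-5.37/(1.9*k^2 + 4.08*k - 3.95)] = (20.406*k + 21.9096)/(1.9*k^2 + 4.08*k - 3.95)^2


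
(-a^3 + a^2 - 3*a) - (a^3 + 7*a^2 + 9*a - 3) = -2*a^3 - 6*a^2 - 12*a + 3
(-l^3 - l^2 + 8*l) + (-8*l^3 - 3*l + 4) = -9*l^3 - l^2 + 5*l + 4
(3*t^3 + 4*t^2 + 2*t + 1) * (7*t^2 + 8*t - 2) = 21*t^5 + 52*t^4 + 40*t^3 + 15*t^2 + 4*t - 2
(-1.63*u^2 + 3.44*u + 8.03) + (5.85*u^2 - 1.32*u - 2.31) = 4.22*u^2 + 2.12*u + 5.72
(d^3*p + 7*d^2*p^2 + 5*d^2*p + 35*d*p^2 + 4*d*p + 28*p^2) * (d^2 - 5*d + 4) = d^5*p + 7*d^4*p^2 - 17*d^3*p - 119*d^2*p^2 + 16*d*p + 112*p^2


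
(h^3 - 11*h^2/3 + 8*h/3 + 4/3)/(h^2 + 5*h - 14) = (3*h^2 - 5*h - 2)/(3*(h + 7))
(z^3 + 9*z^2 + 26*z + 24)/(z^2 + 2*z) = z + 7 + 12/z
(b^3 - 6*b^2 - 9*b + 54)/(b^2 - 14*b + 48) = (b^2 - 9)/(b - 8)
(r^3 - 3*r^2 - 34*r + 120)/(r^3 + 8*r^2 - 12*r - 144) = (r - 5)/(r + 6)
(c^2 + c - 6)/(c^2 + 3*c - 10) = (c + 3)/(c + 5)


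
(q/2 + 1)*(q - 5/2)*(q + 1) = q^3/2 + q^2/4 - 11*q/4 - 5/2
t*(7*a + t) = 7*a*t + t^2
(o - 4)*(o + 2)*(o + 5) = o^3 + 3*o^2 - 18*o - 40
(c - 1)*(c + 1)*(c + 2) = c^3 + 2*c^2 - c - 2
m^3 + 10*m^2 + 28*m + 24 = (m + 2)^2*(m + 6)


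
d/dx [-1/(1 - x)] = -1/(x - 1)^2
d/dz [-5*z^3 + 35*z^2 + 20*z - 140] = -15*z^2 + 70*z + 20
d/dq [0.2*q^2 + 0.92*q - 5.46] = 0.4*q + 0.92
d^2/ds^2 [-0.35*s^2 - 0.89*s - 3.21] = -0.700000000000000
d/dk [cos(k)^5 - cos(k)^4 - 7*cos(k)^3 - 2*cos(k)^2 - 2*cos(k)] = (-5*cos(k)^4 + 4*cos(k)^3 + 21*cos(k)^2 + 4*cos(k) + 2)*sin(k)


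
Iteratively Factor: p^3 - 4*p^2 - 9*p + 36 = (p - 3)*(p^2 - p - 12) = (p - 3)*(p + 3)*(p - 4)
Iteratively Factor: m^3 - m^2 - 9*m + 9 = (m - 3)*(m^2 + 2*m - 3) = (m - 3)*(m + 3)*(m - 1)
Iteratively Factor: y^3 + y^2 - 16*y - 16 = (y + 4)*(y^2 - 3*y - 4) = (y + 1)*(y + 4)*(y - 4)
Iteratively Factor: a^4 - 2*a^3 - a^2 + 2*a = (a - 2)*(a^3 - a) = a*(a - 2)*(a^2 - 1) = a*(a - 2)*(a + 1)*(a - 1)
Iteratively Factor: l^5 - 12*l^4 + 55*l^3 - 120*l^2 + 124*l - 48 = (l - 2)*(l^4 - 10*l^3 + 35*l^2 - 50*l + 24) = (l - 2)*(l - 1)*(l^3 - 9*l^2 + 26*l - 24) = (l - 4)*(l - 2)*(l - 1)*(l^2 - 5*l + 6) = (l - 4)*(l - 3)*(l - 2)*(l - 1)*(l - 2)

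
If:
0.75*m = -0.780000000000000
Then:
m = -1.04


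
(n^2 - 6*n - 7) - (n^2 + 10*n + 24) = -16*n - 31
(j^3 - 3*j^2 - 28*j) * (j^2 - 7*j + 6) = j^5 - 10*j^4 - j^3 + 178*j^2 - 168*j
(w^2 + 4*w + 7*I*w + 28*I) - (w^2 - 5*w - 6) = 9*w + 7*I*w + 6 + 28*I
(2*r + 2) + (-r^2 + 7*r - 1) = -r^2 + 9*r + 1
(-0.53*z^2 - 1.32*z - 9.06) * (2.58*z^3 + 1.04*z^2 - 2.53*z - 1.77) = -1.3674*z^5 - 3.9568*z^4 - 23.4067*z^3 - 5.1447*z^2 + 25.2582*z + 16.0362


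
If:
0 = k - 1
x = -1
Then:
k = 1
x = -1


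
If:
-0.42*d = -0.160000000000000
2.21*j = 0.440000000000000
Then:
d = 0.38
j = 0.20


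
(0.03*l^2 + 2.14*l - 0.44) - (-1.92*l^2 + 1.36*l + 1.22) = 1.95*l^2 + 0.78*l - 1.66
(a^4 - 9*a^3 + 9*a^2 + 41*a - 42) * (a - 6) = a^5 - 15*a^4 + 63*a^3 - 13*a^2 - 288*a + 252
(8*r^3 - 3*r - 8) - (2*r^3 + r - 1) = 6*r^3 - 4*r - 7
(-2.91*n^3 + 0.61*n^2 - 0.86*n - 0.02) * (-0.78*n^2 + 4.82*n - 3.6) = 2.2698*n^5 - 14.502*n^4 + 14.087*n^3 - 6.3256*n^2 + 2.9996*n + 0.072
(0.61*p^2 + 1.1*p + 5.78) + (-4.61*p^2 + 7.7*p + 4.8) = -4.0*p^2 + 8.8*p + 10.58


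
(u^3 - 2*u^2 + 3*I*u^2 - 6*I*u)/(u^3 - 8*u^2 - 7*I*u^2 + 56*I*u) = (u^2 + u*(-2 + 3*I) - 6*I)/(u^2 - u*(8 + 7*I) + 56*I)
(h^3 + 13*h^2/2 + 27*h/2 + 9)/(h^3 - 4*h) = (2*h^2 + 9*h + 9)/(2*h*(h - 2))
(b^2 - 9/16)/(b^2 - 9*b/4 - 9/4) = (b - 3/4)/(b - 3)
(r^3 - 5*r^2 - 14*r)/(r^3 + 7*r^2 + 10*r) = (r - 7)/(r + 5)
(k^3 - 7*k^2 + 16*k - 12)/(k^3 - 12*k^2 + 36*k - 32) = (k - 3)/(k - 8)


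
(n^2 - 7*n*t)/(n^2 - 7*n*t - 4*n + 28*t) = n/(n - 4)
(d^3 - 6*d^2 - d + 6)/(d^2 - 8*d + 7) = (d^2 - 5*d - 6)/(d - 7)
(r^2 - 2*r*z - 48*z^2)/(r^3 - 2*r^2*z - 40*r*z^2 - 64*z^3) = (r + 6*z)/(r^2 + 6*r*z + 8*z^2)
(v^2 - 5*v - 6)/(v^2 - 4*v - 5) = (v - 6)/(v - 5)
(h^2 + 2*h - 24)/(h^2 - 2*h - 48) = (h - 4)/(h - 8)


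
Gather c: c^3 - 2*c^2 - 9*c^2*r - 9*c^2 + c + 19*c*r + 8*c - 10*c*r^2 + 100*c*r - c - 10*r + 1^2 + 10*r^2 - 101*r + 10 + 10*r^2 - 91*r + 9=c^3 + c^2*(-9*r - 11) + c*(-10*r^2 + 119*r + 8) + 20*r^2 - 202*r + 20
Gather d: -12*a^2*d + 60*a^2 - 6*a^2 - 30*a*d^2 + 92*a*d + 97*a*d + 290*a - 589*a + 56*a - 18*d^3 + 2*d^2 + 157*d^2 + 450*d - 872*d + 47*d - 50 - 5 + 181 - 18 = 54*a^2 - 243*a - 18*d^3 + d^2*(159 - 30*a) + d*(-12*a^2 + 189*a - 375) + 108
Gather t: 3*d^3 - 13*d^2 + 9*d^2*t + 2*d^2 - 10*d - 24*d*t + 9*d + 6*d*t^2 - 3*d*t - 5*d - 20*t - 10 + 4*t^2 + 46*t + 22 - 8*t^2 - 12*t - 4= 3*d^3 - 11*d^2 - 6*d + t^2*(6*d - 4) + t*(9*d^2 - 27*d + 14) + 8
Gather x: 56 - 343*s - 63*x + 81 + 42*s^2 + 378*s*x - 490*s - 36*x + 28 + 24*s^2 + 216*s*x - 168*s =66*s^2 - 1001*s + x*(594*s - 99) + 165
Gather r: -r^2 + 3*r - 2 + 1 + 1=-r^2 + 3*r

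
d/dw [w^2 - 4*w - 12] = 2*w - 4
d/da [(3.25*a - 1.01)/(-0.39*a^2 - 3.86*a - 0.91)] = (1.2675*a^2 - 0.787800000000001*a - 6.8561)/(0.1521*a^4 + 3.0108*a^3 + 15.6094*a^2 + 7.0252*a + 0.8281)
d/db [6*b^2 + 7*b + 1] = 12*b + 7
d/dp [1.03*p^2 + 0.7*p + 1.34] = 2.06*p + 0.7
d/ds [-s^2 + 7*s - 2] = 7 - 2*s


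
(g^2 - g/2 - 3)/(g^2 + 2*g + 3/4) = 2*(g - 2)/(2*g + 1)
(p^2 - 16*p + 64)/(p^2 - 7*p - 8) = (p - 8)/(p + 1)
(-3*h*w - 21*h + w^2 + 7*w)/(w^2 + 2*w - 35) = (-3*h + w)/(w - 5)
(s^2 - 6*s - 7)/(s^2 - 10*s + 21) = (s + 1)/(s - 3)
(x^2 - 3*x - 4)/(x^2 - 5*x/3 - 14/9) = 9*(-x^2 + 3*x + 4)/(-9*x^2 + 15*x + 14)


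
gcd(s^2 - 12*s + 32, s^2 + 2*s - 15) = 1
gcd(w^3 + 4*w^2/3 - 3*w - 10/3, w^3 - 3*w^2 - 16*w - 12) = w^2 + 3*w + 2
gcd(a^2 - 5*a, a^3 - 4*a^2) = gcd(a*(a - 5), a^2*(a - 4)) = a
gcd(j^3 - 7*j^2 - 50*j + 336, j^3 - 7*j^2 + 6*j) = j - 6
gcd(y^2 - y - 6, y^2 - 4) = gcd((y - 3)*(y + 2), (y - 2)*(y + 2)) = y + 2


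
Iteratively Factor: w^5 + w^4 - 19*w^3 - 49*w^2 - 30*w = (w + 2)*(w^4 - w^3 - 17*w^2 - 15*w) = w*(w + 2)*(w^3 - w^2 - 17*w - 15) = w*(w - 5)*(w + 2)*(w^2 + 4*w + 3) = w*(w - 5)*(w + 2)*(w + 3)*(w + 1)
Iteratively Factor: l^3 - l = (l - 1)*(l^2 + l) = l*(l - 1)*(l + 1)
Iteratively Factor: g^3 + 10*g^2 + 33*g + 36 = (g + 3)*(g^2 + 7*g + 12) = (g + 3)^2*(g + 4)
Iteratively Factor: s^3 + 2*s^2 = (s)*(s^2 + 2*s) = s*(s + 2)*(s)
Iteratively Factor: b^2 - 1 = (b - 1)*(b + 1)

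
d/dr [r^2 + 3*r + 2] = 2*r + 3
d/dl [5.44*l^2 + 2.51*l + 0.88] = 10.88*l + 2.51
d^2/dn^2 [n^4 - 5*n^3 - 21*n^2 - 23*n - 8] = 12*n^2 - 30*n - 42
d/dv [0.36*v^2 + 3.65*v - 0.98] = 0.72*v + 3.65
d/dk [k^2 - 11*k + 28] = 2*k - 11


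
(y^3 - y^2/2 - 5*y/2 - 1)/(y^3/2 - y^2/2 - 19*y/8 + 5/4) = 4*(2*y^3 - y^2 - 5*y - 2)/(4*y^3 - 4*y^2 - 19*y + 10)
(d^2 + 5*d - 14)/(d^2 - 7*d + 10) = (d + 7)/(d - 5)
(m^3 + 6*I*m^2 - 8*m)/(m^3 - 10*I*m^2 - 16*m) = (-m^2 - 6*I*m + 8)/(-m^2 + 10*I*m + 16)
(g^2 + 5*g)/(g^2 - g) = (g + 5)/(g - 1)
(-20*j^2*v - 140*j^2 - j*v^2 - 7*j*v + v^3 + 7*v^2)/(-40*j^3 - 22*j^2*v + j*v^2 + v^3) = (v + 7)/(2*j + v)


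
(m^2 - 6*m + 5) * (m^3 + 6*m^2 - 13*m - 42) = m^5 - 44*m^3 + 66*m^2 + 187*m - 210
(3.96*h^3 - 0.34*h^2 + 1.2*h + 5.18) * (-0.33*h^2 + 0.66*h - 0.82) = -1.3068*h^5 + 2.7258*h^4 - 3.8676*h^3 - 0.6386*h^2 + 2.4348*h - 4.2476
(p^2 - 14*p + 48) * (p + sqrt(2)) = p^3 - 14*p^2 + sqrt(2)*p^2 - 14*sqrt(2)*p + 48*p + 48*sqrt(2)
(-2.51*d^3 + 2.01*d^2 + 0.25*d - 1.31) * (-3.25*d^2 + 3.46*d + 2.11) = 8.1575*d^5 - 15.2171*d^4 + 0.846*d^3 + 9.3636*d^2 - 4.0051*d - 2.7641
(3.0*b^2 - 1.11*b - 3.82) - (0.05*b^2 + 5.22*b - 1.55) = 2.95*b^2 - 6.33*b - 2.27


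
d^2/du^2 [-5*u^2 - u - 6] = -10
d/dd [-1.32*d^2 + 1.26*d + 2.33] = 1.26 - 2.64*d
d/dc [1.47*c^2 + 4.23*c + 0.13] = 2.94*c + 4.23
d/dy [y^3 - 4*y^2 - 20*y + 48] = 3*y^2 - 8*y - 20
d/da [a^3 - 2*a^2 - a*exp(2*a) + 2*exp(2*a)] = 3*a^2 - 2*a*exp(2*a) - 4*a + 3*exp(2*a)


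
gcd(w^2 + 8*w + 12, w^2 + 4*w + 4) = w + 2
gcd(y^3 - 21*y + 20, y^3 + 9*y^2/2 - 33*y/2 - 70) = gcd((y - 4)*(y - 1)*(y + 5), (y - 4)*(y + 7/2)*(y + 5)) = y^2 + y - 20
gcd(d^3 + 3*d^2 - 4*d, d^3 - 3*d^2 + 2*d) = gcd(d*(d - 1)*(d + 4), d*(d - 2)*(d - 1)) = d^2 - d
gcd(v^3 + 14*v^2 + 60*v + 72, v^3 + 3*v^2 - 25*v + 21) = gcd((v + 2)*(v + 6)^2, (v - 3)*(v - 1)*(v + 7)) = 1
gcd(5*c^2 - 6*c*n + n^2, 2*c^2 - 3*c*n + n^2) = c - n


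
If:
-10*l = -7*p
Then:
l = 7*p/10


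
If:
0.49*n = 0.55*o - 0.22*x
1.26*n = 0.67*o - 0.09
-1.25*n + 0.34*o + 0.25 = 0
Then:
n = 0.48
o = 1.04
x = 1.53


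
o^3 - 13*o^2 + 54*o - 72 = (o - 6)*(o - 4)*(o - 3)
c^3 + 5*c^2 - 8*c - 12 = (c - 2)*(c + 1)*(c + 6)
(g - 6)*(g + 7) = g^2 + g - 42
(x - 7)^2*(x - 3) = x^3 - 17*x^2 + 91*x - 147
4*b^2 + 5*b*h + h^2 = (b + h)*(4*b + h)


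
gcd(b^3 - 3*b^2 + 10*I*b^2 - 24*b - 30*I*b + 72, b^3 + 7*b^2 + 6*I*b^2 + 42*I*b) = b + 6*I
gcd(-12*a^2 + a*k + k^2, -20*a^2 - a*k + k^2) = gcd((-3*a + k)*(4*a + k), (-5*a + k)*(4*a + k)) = 4*a + k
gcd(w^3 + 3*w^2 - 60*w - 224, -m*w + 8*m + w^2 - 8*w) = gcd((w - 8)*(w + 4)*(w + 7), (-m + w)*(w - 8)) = w - 8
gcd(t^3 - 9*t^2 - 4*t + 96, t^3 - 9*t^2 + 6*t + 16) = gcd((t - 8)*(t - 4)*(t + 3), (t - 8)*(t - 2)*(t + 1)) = t - 8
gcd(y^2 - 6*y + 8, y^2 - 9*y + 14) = y - 2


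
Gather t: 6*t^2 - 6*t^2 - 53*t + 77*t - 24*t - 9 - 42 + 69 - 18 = 0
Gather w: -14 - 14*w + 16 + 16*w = 2*w + 2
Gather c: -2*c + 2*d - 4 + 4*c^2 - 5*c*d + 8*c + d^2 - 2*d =4*c^2 + c*(6 - 5*d) + d^2 - 4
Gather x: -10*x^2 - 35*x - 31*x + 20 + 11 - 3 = -10*x^2 - 66*x + 28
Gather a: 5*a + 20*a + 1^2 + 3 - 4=25*a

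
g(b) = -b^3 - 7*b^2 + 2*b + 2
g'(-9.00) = -115.00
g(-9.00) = 146.00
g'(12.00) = -598.00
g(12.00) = -2710.00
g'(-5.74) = -16.48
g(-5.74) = -50.99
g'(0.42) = -4.41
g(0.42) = 1.53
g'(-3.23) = 15.92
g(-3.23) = -43.79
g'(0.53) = -6.26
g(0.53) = 0.94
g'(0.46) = -5.07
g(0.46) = 1.34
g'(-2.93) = 17.27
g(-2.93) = -38.80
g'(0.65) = -8.37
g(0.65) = 0.07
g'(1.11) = -17.24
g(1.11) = -5.77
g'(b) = -3*b^2 - 14*b + 2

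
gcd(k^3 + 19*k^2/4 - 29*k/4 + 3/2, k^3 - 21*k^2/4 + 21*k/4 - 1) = k^2 - 5*k/4 + 1/4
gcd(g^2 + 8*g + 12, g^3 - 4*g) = g + 2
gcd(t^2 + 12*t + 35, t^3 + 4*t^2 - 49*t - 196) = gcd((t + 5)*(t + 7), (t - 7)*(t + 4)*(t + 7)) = t + 7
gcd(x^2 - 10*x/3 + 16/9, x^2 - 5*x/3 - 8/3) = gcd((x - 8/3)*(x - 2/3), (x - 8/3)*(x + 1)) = x - 8/3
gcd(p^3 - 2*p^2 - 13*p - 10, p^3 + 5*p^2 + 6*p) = p + 2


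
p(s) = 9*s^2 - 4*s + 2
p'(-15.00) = -274.00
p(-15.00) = 2087.00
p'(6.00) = 104.00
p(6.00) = 302.00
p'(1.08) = 15.44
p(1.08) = 8.18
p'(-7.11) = -131.98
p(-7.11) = 485.41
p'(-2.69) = -52.42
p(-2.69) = 77.88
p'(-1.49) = -30.82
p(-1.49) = 27.94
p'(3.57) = 60.26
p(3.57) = 102.42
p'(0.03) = -3.46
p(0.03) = 1.89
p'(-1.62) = -33.16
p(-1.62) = 32.10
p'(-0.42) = -11.56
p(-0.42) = 5.27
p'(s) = 18*s - 4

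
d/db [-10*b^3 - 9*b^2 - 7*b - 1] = -30*b^2 - 18*b - 7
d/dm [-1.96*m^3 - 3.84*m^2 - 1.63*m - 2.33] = -5.88*m^2 - 7.68*m - 1.63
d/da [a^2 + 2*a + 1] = 2*a + 2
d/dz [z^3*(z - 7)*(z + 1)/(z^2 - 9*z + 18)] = z^2*(3*z^4 - 48*z^3 + 245*z^2 - 306*z - 378)/(z^4 - 18*z^3 + 117*z^2 - 324*z + 324)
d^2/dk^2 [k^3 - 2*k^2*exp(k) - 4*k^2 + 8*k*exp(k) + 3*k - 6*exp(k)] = -2*k^2*exp(k) + 6*k + 6*exp(k) - 8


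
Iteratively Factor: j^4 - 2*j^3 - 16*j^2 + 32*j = (j - 4)*(j^3 + 2*j^2 - 8*j) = j*(j - 4)*(j^2 + 2*j - 8) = j*(j - 4)*(j + 4)*(j - 2)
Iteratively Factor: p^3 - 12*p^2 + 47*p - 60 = (p - 4)*(p^2 - 8*p + 15) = (p - 4)*(p - 3)*(p - 5)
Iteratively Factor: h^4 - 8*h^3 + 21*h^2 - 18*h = (h - 3)*(h^3 - 5*h^2 + 6*h) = (h - 3)*(h - 2)*(h^2 - 3*h) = (h - 3)^2*(h - 2)*(h)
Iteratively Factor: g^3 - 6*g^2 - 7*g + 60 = (g + 3)*(g^2 - 9*g + 20) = (g - 5)*(g + 3)*(g - 4)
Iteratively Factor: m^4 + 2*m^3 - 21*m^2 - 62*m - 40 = (m + 2)*(m^3 - 21*m - 20) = (m + 1)*(m + 2)*(m^2 - m - 20) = (m + 1)*(m + 2)*(m + 4)*(m - 5)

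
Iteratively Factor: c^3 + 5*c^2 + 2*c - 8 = (c + 2)*(c^2 + 3*c - 4) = (c - 1)*(c + 2)*(c + 4)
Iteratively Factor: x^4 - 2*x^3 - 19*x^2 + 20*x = (x)*(x^3 - 2*x^2 - 19*x + 20) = x*(x - 1)*(x^2 - x - 20) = x*(x - 5)*(x - 1)*(x + 4)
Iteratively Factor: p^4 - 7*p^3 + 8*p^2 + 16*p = (p)*(p^3 - 7*p^2 + 8*p + 16) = p*(p - 4)*(p^2 - 3*p - 4) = p*(p - 4)*(p + 1)*(p - 4)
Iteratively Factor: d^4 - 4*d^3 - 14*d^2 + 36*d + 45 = (d + 1)*(d^3 - 5*d^2 - 9*d + 45) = (d + 1)*(d + 3)*(d^2 - 8*d + 15) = (d - 3)*(d + 1)*(d + 3)*(d - 5)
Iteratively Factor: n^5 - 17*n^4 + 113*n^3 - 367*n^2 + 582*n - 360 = (n - 3)*(n^4 - 14*n^3 + 71*n^2 - 154*n + 120) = (n - 3)*(n - 2)*(n^3 - 12*n^2 + 47*n - 60) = (n - 4)*(n - 3)*(n - 2)*(n^2 - 8*n + 15) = (n - 4)*(n - 3)^2*(n - 2)*(n - 5)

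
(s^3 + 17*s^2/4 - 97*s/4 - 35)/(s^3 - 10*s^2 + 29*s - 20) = (4*s^2 + 33*s + 35)/(4*(s^2 - 6*s + 5))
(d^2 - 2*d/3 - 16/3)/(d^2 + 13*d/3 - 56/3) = (d + 2)/(d + 7)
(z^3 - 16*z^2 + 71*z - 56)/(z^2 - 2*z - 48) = (z^2 - 8*z + 7)/(z + 6)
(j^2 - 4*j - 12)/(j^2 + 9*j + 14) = (j - 6)/(j + 7)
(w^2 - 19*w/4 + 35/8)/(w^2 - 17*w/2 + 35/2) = (w - 5/4)/(w - 5)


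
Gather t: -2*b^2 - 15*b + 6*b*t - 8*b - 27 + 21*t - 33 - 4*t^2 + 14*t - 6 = -2*b^2 - 23*b - 4*t^2 + t*(6*b + 35) - 66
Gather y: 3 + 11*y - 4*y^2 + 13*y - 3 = -4*y^2 + 24*y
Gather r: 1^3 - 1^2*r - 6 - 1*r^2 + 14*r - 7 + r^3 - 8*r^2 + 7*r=r^3 - 9*r^2 + 20*r - 12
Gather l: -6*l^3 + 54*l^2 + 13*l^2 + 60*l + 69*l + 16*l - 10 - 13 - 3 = -6*l^3 + 67*l^2 + 145*l - 26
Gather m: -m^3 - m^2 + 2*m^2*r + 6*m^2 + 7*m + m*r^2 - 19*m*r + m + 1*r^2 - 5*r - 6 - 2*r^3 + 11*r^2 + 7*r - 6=-m^3 + m^2*(2*r + 5) + m*(r^2 - 19*r + 8) - 2*r^3 + 12*r^2 + 2*r - 12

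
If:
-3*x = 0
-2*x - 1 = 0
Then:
No Solution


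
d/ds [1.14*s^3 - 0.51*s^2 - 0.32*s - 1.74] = 3.42*s^2 - 1.02*s - 0.32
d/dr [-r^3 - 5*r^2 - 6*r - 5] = -3*r^2 - 10*r - 6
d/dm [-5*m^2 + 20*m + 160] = 20 - 10*m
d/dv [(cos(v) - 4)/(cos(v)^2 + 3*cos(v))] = (sin(v) - 12*sin(v)/cos(v)^2 - 8*tan(v))/(cos(v) + 3)^2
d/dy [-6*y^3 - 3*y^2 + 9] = 6*y*(-3*y - 1)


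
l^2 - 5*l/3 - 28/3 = (l - 4)*(l + 7/3)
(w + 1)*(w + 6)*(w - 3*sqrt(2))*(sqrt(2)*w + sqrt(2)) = sqrt(2)*w^4 - 6*w^3 + 8*sqrt(2)*w^3 - 48*w^2 + 13*sqrt(2)*w^2 - 78*w + 6*sqrt(2)*w - 36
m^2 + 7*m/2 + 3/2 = (m + 1/2)*(m + 3)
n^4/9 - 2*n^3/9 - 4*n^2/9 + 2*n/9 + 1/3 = (n/3 + 1/3)^2*(n - 3)*(n - 1)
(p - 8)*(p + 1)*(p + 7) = p^3 - 57*p - 56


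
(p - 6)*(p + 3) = p^2 - 3*p - 18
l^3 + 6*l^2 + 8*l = l*(l + 2)*(l + 4)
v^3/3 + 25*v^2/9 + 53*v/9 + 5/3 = (v/3 + 1)*(v + 1/3)*(v + 5)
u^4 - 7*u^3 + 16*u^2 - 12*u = u*(u - 3)*(u - 2)^2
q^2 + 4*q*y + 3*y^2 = (q + y)*(q + 3*y)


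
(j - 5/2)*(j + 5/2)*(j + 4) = j^3 + 4*j^2 - 25*j/4 - 25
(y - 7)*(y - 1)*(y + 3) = y^3 - 5*y^2 - 17*y + 21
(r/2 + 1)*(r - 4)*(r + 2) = r^3/2 - 6*r - 8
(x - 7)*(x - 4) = x^2 - 11*x + 28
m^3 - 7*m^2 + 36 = (m - 6)*(m - 3)*(m + 2)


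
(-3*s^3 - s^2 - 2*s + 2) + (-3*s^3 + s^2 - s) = -6*s^3 - 3*s + 2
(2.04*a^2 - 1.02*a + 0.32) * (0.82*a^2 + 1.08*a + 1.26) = 1.6728*a^4 + 1.3668*a^3 + 1.7312*a^2 - 0.9396*a + 0.4032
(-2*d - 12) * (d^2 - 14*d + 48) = -2*d^3 + 16*d^2 + 72*d - 576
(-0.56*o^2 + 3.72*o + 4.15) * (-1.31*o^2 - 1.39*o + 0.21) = 0.7336*o^4 - 4.0948*o^3 - 10.7249*o^2 - 4.9873*o + 0.8715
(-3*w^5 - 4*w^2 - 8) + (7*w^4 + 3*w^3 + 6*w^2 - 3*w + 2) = -3*w^5 + 7*w^4 + 3*w^3 + 2*w^2 - 3*w - 6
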